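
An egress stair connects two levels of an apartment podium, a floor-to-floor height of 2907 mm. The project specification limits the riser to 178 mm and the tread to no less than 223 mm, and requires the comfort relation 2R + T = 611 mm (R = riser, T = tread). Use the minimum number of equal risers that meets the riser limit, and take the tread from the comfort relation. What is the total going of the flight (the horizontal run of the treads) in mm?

4304 mm

At most 178 each: 2907/178 = 16.33, giving 17 risers.
Riser R = 2907 / 17 = 171 mm, within the 178 mm limit.
Tread T = 611 − 2 × 171 = 269 mm (≥ 223 mm).
Going = (17 − 1) × 269 = 4304 mm.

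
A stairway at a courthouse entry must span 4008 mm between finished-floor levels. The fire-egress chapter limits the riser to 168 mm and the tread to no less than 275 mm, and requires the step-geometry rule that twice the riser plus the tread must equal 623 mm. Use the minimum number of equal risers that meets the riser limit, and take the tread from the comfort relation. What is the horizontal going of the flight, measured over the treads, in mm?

6647 mm

⌈4008/168⌉ = 24 risers.
Each riser is 4008/24 = 167 mm (≤ 168 mm).
Tread T = 623 − 2 × 167 = 289 mm (≥ 275 mm).
Going = (24 − 1) × 289 = 6647 mm.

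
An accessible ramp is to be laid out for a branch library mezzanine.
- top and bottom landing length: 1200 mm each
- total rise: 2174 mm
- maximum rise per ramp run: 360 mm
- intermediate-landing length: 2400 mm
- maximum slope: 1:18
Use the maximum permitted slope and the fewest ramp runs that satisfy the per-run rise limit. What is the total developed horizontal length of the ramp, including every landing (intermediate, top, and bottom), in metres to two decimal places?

At most 360 each: 2174/360 = 6.04, giving 7 ramp runs. That means 6 intermediate landings.
Ramp run (horizontal) at 1:18: 2174 × 18 = 39132 mm.
Intermediate landings: 6 × 2400 = 14400 mm.
Top and bottom landings: 2 × 1200 = 2400 mm.
Total = 39132 + 14400 + 2400 = 55932 mm.
= 55.93 m.

55.93 m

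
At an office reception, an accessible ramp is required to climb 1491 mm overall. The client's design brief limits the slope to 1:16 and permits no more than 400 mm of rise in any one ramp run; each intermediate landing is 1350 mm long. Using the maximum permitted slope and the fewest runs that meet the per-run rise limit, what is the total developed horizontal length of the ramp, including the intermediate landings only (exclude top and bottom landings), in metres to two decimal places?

27.91 m

1491 / 400 = 3.728 → round up to 4 ramp runs. That means 3 intermediate landings.
Ramp run (horizontal) at 1:16: 1491 × 16 = 23856 mm.
3 intermediate landings contribute 3 × 1350 = 4050 mm.
Total developed length = 23856 + 4050 = 27906 mm.
= 27.91 m.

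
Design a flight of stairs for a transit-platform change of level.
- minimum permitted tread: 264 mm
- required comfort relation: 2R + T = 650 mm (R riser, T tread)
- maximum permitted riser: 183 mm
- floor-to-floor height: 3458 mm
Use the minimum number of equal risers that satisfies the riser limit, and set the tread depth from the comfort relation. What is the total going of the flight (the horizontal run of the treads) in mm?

3458 / 183 = 18.896 → round up to 19 risers.
Riser R = 3458 / 19 = 182 mm, within the 183 mm limit.
From 2R + T = 650: T = 650 − 364 = 286 mm.
19 risers give 18 treads; going = 18 × 286 = 5148 mm.

5148 mm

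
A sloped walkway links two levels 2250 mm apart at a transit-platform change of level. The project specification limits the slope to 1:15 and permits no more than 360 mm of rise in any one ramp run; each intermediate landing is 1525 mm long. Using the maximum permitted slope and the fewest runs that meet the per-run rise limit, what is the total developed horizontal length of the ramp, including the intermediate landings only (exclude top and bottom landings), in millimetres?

42900 mm

2250 / 360 = 6.250 → round up to 7 ramp runs. That means 6 intermediate landings.
Ramp run (horizontal) at 1:15: 2250 × 15 = 33750 mm.
6 intermediate landings contribute 6 × 1525 = 9150 mm.
Total developed length = 33750 + 9150 = 42900 mm.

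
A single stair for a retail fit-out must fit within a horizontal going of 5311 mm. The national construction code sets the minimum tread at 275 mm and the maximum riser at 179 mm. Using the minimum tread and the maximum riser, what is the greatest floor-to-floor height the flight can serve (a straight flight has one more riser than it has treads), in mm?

Treads that fit: ⌊5311 / 275⌋ = 19.
Risers = treads + 1 = 20.
Maximum height = 20 × 179 = 3580 mm.

3580 mm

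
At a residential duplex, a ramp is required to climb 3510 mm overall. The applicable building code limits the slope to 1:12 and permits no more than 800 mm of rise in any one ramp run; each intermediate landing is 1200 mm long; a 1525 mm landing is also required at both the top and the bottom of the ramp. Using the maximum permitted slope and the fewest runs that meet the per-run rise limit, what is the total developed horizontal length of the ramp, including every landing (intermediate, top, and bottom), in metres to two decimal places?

49.97 m

3510 / 800 = 4.39, so 5 ramp runs are needed. That means 4 intermediate landings.
Ramp run (horizontal) at 1:12: 3510 × 12 = 42120 mm.
Intermediate landings: 4 × 1200 = 4800 mm.
Top and bottom landings: 2 × 1525 = 3050 mm.
Total = 42120 + 4800 + 3050 = 49970 mm.
= 49.97 m.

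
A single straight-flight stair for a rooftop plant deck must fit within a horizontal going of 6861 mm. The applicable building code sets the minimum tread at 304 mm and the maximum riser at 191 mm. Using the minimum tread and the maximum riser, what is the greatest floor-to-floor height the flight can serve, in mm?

4393 mm

6861 / 304 = 22.57, so 22 treads fit.
Risers = treads + 1 = 23.
Maximum height = 23 × 191 = 4393 mm.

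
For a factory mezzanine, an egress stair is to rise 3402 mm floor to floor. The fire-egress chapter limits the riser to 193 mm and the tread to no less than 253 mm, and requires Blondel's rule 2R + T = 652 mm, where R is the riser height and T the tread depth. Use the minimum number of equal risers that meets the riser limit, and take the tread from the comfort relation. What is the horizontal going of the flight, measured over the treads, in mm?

3402 / 193 = 17.627 → round up to 18 risers.
Riser R = 3402 / 18 = 189 mm, within the 193 mm limit.
From 2R + T = 652: T = 652 − 378 = 274 mm.
18 risers give 17 treads; going = 17 × 274 = 4658 mm.

4658 mm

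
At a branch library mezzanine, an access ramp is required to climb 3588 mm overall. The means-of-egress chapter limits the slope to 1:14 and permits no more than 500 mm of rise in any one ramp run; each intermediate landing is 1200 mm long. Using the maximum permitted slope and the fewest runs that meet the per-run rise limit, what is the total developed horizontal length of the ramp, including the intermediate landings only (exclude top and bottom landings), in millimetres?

3588 / 500 = 7.18, so 8 ramp runs are needed. That means 7 intermediate landings.
Ramp run (horizontal) at 1:14: 3588 × 14 = 50232 mm.
7 intermediate landings contribute 7 × 1200 = 8400 mm.
Total developed length = 50232 + 8400 = 58632 mm.

58632 mm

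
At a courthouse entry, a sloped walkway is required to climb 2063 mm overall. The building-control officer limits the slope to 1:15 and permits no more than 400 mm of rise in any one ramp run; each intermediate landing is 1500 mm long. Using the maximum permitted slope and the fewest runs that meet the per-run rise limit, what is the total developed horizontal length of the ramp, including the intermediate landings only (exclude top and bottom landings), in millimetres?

38445 mm

⌈2063/400⌉ = 6 ramp runs. That means 5 intermediate landings.
Ramp run (horizontal) at 1:15: 2063 × 15 = 30945 mm.
5 intermediate landings contribute 5 × 1500 = 7500 mm.
Total developed length = 30945 + 7500 = 38445 mm.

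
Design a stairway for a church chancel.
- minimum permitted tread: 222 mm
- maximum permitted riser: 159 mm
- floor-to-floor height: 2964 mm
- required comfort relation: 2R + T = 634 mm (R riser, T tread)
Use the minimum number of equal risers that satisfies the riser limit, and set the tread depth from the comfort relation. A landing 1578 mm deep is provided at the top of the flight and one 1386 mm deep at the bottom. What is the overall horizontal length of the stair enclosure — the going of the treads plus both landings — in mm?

At most 159 each: 2964/159 = 18.64, giving 19 risers.
Riser R = 2964 / 19 = 156 mm, within the 159 mm limit.
T = 634 − 2·156 = 322 mm, which satisfies the 222 mm minimum.
Treads = 19 − 1 = 18; going = 18 × 322 = 5796 mm.
Enclosure = 5796 + 1578 + 1386 = 8760 mm.

8760 mm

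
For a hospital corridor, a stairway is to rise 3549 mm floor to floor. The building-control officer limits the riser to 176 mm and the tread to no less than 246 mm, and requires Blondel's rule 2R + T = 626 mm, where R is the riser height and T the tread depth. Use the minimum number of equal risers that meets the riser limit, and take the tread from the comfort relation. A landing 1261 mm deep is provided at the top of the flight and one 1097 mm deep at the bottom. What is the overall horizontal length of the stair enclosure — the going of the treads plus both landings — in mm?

8118 mm

3549 / 176 = 20.16, so 21 risers are needed.
R = 3549 ÷ 21 = 169 mm.
Tread T = 626 − 2 × 169 = 288 mm (≥ 246 mm).
Going = (21 − 1) × 288 = 5760 mm.
Add landings: 5760 + 1261 + 1097 = 8118 mm.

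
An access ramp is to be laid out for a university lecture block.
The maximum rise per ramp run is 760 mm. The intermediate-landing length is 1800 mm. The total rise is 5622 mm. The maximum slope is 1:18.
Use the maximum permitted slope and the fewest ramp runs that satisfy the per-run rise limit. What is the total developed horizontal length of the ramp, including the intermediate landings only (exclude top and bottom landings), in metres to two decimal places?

113.80 m

⌈5622/760⌉ = 8 ramp runs. That means 7 intermediate landings.
Ramp run (horizontal) at 1:18: 5622 × 18 = 101196 mm.
Intermediate landings: 7 × 1800 = 12600 mm.
Total developed length = 101196 + 12600 = 113796 mm.
= 113.80 m.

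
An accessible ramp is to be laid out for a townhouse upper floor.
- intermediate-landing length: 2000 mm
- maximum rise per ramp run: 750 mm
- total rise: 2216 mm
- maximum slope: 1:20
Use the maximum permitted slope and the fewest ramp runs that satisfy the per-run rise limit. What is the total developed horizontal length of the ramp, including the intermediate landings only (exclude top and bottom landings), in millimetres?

2216 / 750 = 2.95, so 3 ramp runs are needed. That means 2 intermediate landings.
Ramp run (horizontal) at 1:20: 2216 × 20 = 44320 mm.
Intermediate landings: 2 × 2000 = 4000 mm.
Total developed length = 44320 + 4000 = 48320 mm.

48320 mm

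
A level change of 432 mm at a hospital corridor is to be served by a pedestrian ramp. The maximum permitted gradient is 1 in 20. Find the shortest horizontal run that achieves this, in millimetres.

At 1:20 the run is 20 × 432 = 8640 mm.

8640 mm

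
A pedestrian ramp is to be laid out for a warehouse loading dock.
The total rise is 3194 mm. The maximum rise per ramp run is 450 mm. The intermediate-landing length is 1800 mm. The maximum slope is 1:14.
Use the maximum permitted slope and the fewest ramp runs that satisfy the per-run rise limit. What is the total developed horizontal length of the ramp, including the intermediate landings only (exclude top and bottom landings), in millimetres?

⌈3194/450⌉ = 8 ramp runs. That means 7 intermediate landings.
Horizontal run for 3194 mm of rise at 1:14 is 3194 × 14 = 44716 mm.
Intermediate landings: 7 × 1800 = 12600 mm.
Total developed length = 44716 + 12600 = 57316 mm.

57316 mm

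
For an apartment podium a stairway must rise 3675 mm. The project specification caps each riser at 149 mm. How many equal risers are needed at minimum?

25 risers

⌈3675/149⌉ = 25 risers.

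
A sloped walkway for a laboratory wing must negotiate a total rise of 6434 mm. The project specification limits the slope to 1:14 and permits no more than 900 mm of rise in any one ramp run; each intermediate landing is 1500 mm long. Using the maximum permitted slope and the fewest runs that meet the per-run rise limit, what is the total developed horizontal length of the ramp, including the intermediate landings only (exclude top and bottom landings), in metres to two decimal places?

100.58 m

6434 / 900 = 7.15, so 8 ramp runs are needed. That means 7 intermediate landings.
Ramp run (horizontal) at 1:14: 6434 × 14 = 90076 mm.
7 intermediate landings contribute 7 × 1500 = 10500 mm.
Total developed length = 90076 + 10500 = 100576 mm.
= 100.58 m.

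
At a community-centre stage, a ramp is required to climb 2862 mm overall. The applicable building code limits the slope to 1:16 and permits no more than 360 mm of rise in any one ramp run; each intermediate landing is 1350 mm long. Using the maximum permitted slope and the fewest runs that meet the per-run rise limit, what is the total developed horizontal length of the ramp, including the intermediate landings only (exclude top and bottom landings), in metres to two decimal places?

55.24 m

At most 360 each: 2862/360 = 7.95, giving 8 ramp runs. That means 7 intermediate landings.
Ramp run (horizontal) at 1:16: 2862 × 16 = 45792 mm.
7 intermediate landings contribute 7 × 1350 = 9450 mm.
Developed length = 45792 + 9450 = 55242 mm.
= 55.24 m.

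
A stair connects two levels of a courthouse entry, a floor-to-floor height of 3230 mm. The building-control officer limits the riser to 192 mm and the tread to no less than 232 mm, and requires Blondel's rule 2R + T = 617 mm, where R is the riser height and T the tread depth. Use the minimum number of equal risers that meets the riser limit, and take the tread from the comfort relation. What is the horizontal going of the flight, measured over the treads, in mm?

⌈3230/192⌉ = 17 risers.
Riser R = 3230 / 17 = 190 mm, within the 192 mm limit.
From 2R + T = 617: T = 617 − 380 = 237 mm.
Treads = 17 − 1 = 16; going = 16 × 237 = 3792 mm.

3792 mm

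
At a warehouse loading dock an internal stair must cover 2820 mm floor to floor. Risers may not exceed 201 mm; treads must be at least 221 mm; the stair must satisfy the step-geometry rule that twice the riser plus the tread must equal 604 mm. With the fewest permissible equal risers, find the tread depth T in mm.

2820 / 201 = 14.030 → round up to 15 risers.
Riser R = 2820 / 15 = 188 mm, within the 201 mm limit.
T = 604 − 2·188 = 228 mm, which satisfies the 221 mm minimum.

228 mm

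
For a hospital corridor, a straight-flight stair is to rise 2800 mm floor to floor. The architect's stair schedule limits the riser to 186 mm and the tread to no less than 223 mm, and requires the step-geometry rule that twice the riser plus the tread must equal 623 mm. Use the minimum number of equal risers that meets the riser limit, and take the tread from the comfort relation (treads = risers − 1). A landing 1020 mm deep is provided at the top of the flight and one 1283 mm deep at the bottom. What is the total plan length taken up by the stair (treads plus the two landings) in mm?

At most 186 each: 2800/186 = 15.05, giving 16 risers.
Each riser is 2800/16 = 175 mm (≤ 186 mm).
Tread T = 623 − 2 × 175 = 273 mm (≥ 223 mm).
Going = (16 − 1) × 273 = 4095 mm.
Enclosure = 4095 + 1020 + 1283 = 6398 mm.

6398 mm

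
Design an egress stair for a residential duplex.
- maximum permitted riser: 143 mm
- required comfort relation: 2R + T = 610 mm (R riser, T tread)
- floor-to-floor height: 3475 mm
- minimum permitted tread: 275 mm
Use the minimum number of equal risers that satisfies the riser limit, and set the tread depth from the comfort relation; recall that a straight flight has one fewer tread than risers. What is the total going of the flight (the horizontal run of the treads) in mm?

7968 mm

3475 / 143 = 24.301 → round up to 25 risers.
Riser R = 3475 / 25 = 139 mm, within the 143 mm limit.
From 2R + T = 610: T = 610 − 278 = 332 mm.
Going = (25 − 1) × 332 = 7968 mm.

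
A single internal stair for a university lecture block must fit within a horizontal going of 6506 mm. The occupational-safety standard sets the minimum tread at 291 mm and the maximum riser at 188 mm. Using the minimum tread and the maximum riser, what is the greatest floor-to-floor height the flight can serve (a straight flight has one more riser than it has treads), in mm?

4324 mm

Treads that fit: ⌊6506 / 291⌋ = 22.
Risers = treads + 1 = 23.
Maximum height = 23 × 188 = 4324 mm.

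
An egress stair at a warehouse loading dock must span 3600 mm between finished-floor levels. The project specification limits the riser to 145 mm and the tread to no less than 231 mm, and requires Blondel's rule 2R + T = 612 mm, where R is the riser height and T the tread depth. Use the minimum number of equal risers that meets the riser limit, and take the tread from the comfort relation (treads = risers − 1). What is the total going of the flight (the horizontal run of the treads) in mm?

3600 / 145 = 24.83, so 25 risers are needed.
Riser R = 3600 / 25 = 144 mm, within the 145 mm limit.
From 2R + T = 612: T = 612 − 288 = 324 mm.
25 risers give 24 treads; going = 24 × 324 = 7776 mm.

7776 mm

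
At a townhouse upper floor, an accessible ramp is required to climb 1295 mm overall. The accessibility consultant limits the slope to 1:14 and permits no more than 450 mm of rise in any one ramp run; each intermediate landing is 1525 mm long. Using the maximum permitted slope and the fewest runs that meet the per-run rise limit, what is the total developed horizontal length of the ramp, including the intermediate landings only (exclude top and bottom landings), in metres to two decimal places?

21.18 m

At most 450 each: 1295/450 = 2.88, giving 3 ramp runs. That means 2 intermediate landings.
Ramp run (horizontal) at 1:14: 1295 × 14 = 18130 mm.
Intermediate landings: 2 × 1525 = 3050 mm.
Developed length = 18130 + 3050 = 21180 mm.
= 21.18 m.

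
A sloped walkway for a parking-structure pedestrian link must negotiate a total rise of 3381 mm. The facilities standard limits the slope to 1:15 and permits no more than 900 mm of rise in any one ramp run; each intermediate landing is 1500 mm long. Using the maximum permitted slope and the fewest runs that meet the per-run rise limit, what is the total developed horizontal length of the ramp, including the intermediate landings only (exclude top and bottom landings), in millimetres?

At most 900 each: 3381/900 = 3.76, giving 4 ramp runs. That means 3 intermediate landings.
Horizontal run for 3381 mm of rise at 1:15 is 3381 × 15 = 50715 mm.
Intermediate landings: 3 × 1500 = 4500 mm.
Developed length = 50715 + 4500 = 55215 mm.

55215 mm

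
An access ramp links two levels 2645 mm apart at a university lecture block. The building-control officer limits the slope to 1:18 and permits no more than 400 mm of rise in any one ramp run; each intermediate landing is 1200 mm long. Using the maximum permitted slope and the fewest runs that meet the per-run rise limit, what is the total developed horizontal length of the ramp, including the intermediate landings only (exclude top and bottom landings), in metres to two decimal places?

54.81 m

2645 / 400 = 6.612 → round up to 7 ramp runs. That means 6 intermediate landings.
Ramp run (horizontal) at 1:18: 2645 × 18 = 47610 mm.
6 intermediate landings contribute 6 × 1200 = 7200 mm.
Total developed length = 47610 + 7200 = 54810 mm.
= 54.81 m.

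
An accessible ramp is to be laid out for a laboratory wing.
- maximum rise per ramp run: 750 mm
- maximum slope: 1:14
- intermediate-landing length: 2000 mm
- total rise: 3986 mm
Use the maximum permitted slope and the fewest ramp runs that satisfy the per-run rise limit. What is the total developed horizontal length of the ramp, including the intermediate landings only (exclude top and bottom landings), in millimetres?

65804 mm

⌈3986/750⌉ = 6 ramp runs. That means 5 intermediate landings.
Ramp run (horizontal) at 1:14: 3986 × 14 = 55804 mm.
5 intermediate landings contribute 5 × 2000 = 10000 mm.
Total developed length = 55804 + 10000 = 65804 mm.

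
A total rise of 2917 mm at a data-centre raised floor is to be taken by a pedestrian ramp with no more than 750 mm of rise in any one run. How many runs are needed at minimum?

4 runs

At most 750 each: 2917/750 = 3.89, giving 4 ramp runs.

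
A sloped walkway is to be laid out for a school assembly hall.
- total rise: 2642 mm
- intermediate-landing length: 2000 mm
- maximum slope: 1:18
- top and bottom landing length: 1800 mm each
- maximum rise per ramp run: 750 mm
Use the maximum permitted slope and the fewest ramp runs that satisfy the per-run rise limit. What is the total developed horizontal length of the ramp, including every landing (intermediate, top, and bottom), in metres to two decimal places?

57.16 m

2642 / 750 = 3.52, so 4 ramp runs are needed. That means 3 intermediate landings.
Ramp run (horizontal) at 1:18: 2642 × 18 = 47556 mm.
Intermediate landings: 3 × 2000 = 6000 mm.
Top and bottom landings: 2 × 1800 = 3600 mm.
Total = 47556 + 6000 + 3600 = 57156 mm.
= 57.16 m.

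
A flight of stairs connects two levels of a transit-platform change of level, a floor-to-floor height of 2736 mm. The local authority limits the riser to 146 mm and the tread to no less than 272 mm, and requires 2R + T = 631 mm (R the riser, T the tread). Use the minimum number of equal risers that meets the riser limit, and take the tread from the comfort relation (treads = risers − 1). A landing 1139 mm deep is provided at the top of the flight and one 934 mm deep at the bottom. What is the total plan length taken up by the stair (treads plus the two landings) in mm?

8247 mm

⌈2736/146⌉ = 19 risers.
Riser R = 2736 / 19 = 144 mm, within the 146 mm limit.
From 2R + T = 631: T = 631 − 288 = 343 mm.
Treads = 19 − 1 = 18; going = 18 × 343 = 6174 mm.
Enclosure = 6174 + 1139 + 934 = 8247 mm.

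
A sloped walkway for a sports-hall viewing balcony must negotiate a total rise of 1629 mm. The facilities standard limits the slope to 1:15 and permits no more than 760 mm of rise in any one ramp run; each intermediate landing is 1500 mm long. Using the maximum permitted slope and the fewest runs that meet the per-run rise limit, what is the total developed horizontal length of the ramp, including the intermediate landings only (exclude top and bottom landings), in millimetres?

1629 / 760 = 2.14, so 3 ramp runs are needed. That means 2 intermediate landings.
Ramp run (horizontal) at 1:15: 1629 × 15 = 24435 mm.
Intermediate landings: 2 × 1500 = 3000 mm.
Developed length = 24435 + 3000 = 27435 mm.

27435 mm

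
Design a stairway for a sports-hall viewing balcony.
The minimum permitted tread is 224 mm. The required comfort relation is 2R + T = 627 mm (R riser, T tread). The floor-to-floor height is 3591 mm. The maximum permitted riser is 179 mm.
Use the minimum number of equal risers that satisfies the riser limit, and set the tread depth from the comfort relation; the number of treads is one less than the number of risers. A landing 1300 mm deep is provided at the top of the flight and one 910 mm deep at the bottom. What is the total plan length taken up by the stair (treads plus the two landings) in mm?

7910 mm

3591 / 179 = 20.06, so 21 risers are needed.
Each riser is 3591/21 = 171 mm (≤ 179 mm).
From 2R + T = 627: T = 627 − 342 = 285 mm.
21 risers give 20 treads; going = 20 × 285 = 5700 mm.
Enclosure = 5700 + 1300 + 910 = 7910 mm.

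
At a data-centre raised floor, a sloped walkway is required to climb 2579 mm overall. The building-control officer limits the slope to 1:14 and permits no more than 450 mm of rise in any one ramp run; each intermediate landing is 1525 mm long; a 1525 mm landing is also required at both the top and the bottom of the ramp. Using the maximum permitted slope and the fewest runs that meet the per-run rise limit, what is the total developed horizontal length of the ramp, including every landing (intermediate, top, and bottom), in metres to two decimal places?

46.78 m

⌈2579/450⌉ = 6 ramp runs. That means 5 intermediate landings.
Ramp run (horizontal) at 1:14: 2579 × 14 = 36106 mm.
5 intermediate landings contribute 5 × 1525 = 7625 mm.
Top and bottom landings: 2 × 1525 = 3050 mm.
Total = 36106 + 7625 + 3050 = 46781 mm.
= 46.78 m.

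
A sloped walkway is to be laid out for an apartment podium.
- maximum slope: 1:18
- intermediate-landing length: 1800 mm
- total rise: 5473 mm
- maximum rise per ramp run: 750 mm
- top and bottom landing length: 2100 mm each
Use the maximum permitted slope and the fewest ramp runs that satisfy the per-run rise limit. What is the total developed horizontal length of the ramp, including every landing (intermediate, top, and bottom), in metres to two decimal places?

5473 / 750 = 7.297 → round up to 8 ramp runs. That means 7 intermediate landings.
Horizontal run for 5473 mm of rise at 1:18 is 5473 × 18 = 98514 mm.
Intermediate landings: 7 × 1800 = 12600 mm.
Top and bottom landings: 2 × 2100 = 4200 mm.
Total = 98514 + 12600 + 4200 = 115314 mm.
= 115.31 m.

115.31 m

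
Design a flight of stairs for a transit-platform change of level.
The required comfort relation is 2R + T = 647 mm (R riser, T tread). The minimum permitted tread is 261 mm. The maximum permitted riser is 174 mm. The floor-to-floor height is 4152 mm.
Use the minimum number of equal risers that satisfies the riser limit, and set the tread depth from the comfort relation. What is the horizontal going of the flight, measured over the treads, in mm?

⌈4152/174⌉ = 24 risers.
Each riser is 4152/24 = 173 mm (≤ 174 mm).
T = 647 − 2·173 = 301 mm, which satisfies the 261 mm minimum.
24 risers give 23 treads; going = 23 × 301 = 6923 mm.

6923 mm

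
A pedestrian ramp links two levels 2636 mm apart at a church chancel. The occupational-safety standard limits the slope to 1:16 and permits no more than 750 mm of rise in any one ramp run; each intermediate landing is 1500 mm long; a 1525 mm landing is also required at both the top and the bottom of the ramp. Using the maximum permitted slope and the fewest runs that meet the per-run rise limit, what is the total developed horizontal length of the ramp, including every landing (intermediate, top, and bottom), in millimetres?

At most 750 each: 2636/750 = 3.51, giving 4 ramp runs. That means 3 intermediate landings.
Ramp run (horizontal) at 1:16: 2636 × 16 = 42176 mm.
Intermediate landings: 3 × 1500 = 4500 mm.
Top and bottom landings: 2 × 1525 = 3050 mm.
Total = 42176 + 4500 + 3050 = 49726 mm.

49726 mm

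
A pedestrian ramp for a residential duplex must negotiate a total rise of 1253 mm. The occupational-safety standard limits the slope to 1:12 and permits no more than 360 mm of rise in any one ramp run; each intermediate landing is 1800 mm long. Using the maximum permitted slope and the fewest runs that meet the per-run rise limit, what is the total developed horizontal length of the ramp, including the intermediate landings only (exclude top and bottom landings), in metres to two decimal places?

20.44 m

At most 360 each: 1253/360 = 3.48, giving 4 ramp runs. That means 3 intermediate landings.
Ramp run (horizontal) at 1:12: 1253 × 12 = 15036 mm.
3 intermediate landings contribute 3 × 1800 = 5400 mm.
Developed length = 15036 + 5400 = 20436 mm.
= 20.44 m.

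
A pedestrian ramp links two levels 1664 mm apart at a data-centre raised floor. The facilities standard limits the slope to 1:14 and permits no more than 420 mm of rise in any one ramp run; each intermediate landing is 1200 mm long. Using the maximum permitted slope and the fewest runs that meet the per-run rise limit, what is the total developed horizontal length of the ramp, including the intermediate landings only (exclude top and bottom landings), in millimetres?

1664 / 420 = 3.962 → round up to 4 ramp runs. That means 3 intermediate landings.
Horizontal run for 1664 mm of rise at 1:14 is 1664 × 14 = 23296 mm.
3 intermediate landings contribute 3 × 1200 = 3600 mm.
Total developed length = 23296 + 3600 = 26896 mm.

26896 mm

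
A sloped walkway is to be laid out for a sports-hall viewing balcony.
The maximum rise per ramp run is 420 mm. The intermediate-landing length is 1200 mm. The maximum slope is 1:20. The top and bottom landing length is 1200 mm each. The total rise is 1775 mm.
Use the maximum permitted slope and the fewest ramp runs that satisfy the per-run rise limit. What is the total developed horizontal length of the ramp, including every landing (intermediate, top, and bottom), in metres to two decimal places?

1775 / 420 = 4.226 → round up to 5 ramp runs. That means 4 intermediate landings.
Ramp run (horizontal) at 1:20: 1775 × 20 = 35500 mm.
Intermediate landings: 4 × 1200 = 4800 mm.
Top and bottom landings: 2 × 1200 = 2400 mm.
Total = 35500 + 4800 + 2400 = 42700 mm.
= 42.70 m.

42.70 m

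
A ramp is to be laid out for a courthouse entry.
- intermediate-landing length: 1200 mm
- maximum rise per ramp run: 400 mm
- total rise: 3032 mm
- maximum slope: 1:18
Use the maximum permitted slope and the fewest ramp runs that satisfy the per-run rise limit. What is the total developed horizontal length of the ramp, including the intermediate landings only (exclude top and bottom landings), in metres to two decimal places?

62.98 m

3032 / 400 = 7.580 → round up to 8 ramp runs. That means 7 intermediate landings.
Ramp run (horizontal) at 1:18: 3032 × 18 = 54576 mm.
7 intermediate landings contribute 7 × 1200 = 8400 mm.
Developed length = 54576 + 8400 = 62976 mm.
= 62.98 m.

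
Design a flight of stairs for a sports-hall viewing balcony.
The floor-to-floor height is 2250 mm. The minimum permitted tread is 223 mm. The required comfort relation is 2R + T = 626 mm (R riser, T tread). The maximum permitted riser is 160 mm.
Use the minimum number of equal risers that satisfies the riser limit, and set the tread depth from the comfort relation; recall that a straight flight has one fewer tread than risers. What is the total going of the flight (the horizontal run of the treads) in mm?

At most 160 each: 2250/160 = 14.06, giving 15 risers.
R = 2250 ÷ 15 = 150 mm.
From 2R + T = 626: T = 626 − 300 = 326 mm.
Treads = 15 − 1 = 14; going = 14 × 326 = 4564 mm.

4564 mm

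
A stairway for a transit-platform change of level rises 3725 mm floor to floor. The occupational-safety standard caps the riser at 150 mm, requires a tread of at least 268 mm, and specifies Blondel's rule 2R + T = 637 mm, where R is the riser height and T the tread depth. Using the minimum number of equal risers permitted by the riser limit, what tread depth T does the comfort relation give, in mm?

3725 / 150 = 24.83, so 25 risers are needed.
Each riser is 3725/25 = 149 mm (≤ 150 mm).
Tread T = 637 − 2 × 149 = 339 mm (≥ 268 mm).

339 mm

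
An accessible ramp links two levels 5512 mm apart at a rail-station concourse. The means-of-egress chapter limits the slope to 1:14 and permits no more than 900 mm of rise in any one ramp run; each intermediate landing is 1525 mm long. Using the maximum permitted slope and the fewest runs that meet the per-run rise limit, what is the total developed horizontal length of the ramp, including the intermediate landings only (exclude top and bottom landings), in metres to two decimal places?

86.32 m

⌈5512/900⌉ = 7 ramp runs. That means 6 intermediate landings.
Ramp run (horizontal) at 1:14: 5512 × 14 = 77168 mm.
6 intermediate landings contribute 6 × 1525 = 9150 mm.
Total developed length = 77168 + 9150 = 86318 mm.
= 86.32 m.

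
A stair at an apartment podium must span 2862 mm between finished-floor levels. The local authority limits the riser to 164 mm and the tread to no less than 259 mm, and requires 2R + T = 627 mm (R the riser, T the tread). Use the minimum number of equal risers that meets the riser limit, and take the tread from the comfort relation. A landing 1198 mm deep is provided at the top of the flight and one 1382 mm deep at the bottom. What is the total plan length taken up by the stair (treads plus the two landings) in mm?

7833 mm

At most 164 each: 2862/164 = 17.45, giving 18 risers.
Riser R = 2862 / 18 = 159 mm, within the 164 mm limit.
From 2R + T = 627: T = 627 − 318 = 309 mm.
Treads = 18 − 1 = 17; going = 17 × 309 = 5253 mm.
Enclosure = 5253 + 1198 + 1382 = 7833 mm.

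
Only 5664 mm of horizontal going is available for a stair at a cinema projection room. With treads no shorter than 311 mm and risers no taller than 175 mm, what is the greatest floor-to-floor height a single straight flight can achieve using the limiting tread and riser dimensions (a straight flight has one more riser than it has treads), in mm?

3325 mm

5664 / 311 = 18.21, so 18 treads fit.
Risers = treads + 1 = 19.
Maximum height = 19 × 175 = 3325 mm.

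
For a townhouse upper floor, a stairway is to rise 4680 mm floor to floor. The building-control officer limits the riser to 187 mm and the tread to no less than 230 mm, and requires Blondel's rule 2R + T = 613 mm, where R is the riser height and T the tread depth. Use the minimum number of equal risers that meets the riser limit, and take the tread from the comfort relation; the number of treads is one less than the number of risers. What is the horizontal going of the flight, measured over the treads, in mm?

6325 mm

4680 / 187 = 25.03, so 26 risers are needed.
R = 4680 ÷ 26 = 180 mm.
T = 613 − 2·180 = 253 mm, which satisfies the 230 mm minimum.
Going = (26 − 1) × 253 = 6325 mm.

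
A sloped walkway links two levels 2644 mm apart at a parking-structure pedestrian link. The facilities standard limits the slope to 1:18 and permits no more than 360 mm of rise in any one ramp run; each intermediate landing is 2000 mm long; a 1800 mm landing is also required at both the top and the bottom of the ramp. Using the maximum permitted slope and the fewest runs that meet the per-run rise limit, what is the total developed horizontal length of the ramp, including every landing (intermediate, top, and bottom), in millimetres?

65192 mm

2644 / 360 = 7.344 → round up to 8 ramp runs. That means 7 intermediate landings.
Ramp run (horizontal) at 1:18: 2644 × 18 = 47592 mm.
7 intermediate landings contribute 7 × 2000 = 14000 mm.
Top and bottom landings: 2 × 1800 = 3600 mm.
Total = 47592 + 14000 + 3600 = 65192 mm.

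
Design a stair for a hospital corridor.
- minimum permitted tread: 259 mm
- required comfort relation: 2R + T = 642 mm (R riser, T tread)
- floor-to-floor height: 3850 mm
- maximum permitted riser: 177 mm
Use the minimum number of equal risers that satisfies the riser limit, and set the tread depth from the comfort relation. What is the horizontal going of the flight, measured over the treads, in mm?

3850 / 177 = 21.75, so 22 risers are needed.
Each riser is 3850/22 = 175 mm (≤ 177 mm).
From 2R + T = 642: T = 642 − 350 = 292 mm.
22 risers give 21 treads; going = 21 × 292 = 6132 mm.

6132 mm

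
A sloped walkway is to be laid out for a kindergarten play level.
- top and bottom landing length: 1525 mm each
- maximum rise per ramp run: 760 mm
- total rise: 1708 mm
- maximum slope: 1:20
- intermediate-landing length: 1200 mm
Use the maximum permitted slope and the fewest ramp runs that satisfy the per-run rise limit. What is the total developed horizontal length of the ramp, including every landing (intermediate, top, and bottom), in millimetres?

1708 / 760 = 2.25, so 3 ramp runs are needed. That means 2 intermediate landings.
Ramp run (horizontal) at 1:20: 1708 × 20 = 34160 mm.
Intermediate landings: 2 × 1200 = 2400 mm.
Top and bottom landings: 2 × 1525 = 3050 mm.
Total = 34160 + 2400 + 3050 = 39610 mm.

39610 mm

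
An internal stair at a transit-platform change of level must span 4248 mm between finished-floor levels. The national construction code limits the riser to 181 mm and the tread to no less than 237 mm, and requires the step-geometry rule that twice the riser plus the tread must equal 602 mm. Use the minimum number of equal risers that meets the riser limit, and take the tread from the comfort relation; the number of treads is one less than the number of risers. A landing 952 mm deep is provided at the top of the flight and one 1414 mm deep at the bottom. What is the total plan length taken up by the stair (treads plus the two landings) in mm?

8070 mm

⌈4248/181⌉ = 24 risers.
Riser R = 4248 / 24 = 177 mm, within the 181 mm limit.
Tread T = 602 − 2 × 177 = 248 mm (≥ 237 mm).
Treads = 24 − 1 = 23; going = 23 × 248 = 5704 mm.
Enclosure = 5704 + 952 + 1414 = 8070 mm.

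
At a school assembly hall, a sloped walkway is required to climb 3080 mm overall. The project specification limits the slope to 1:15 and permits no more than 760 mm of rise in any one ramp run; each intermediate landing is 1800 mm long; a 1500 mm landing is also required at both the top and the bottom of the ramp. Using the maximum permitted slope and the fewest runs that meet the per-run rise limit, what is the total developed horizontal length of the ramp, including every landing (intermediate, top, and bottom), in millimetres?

56400 mm

3080 / 760 = 4.053 → round up to 5 ramp runs. That means 4 intermediate landings.
Horizontal run for 3080 mm of rise at 1:15 is 3080 × 15 = 46200 mm.
Intermediate landings: 4 × 1800 = 7200 mm.
Top and bottom landings: 2 × 1500 = 3000 mm.
Total = 46200 + 7200 + 3000 = 56400 mm.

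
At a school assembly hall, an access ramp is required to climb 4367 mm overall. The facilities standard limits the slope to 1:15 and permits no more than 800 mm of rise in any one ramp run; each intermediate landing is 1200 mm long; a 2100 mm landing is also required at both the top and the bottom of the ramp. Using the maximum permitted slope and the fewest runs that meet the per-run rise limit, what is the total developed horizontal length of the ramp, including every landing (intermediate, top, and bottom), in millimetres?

75705 mm

4367 / 800 = 5.459 → round up to 6 ramp runs. That means 5 intermediate landings.
Ramp run (horizontal) at 1:15: 4367 × 15 = 65505 mm.
5 intermediate landings contribute 5 × 1200 = 6000 mm.
Top and bottom landings: 2 × 2100 = 4200 mm.
Total = 65505 + 6000 + 4200 = 75705 mm.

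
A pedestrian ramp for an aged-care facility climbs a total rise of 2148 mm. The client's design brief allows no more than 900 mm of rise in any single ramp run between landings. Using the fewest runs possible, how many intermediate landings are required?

⌈2148/900⌉ = 3 ramp runs.
3 runs are separated by 2 intermediate landings.

2 intermediate landings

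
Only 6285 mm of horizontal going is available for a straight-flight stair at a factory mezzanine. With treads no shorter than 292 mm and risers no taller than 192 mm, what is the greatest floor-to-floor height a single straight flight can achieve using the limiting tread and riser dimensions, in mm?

6285 / 292 = 21.52, so 21 treads fit.
Risers = treads + 1 = 22.
Maximum height = 22 × 192 = 4224 mm.

4224 mm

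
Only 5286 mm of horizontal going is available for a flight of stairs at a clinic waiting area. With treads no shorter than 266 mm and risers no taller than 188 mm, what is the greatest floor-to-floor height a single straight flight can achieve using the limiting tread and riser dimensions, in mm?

5286 / 266 = 19.87, so 19 treads fit.
Risers = treads + 1 = 20.
Maximum height = 20 × 188 = 3760 mm.

3760 mm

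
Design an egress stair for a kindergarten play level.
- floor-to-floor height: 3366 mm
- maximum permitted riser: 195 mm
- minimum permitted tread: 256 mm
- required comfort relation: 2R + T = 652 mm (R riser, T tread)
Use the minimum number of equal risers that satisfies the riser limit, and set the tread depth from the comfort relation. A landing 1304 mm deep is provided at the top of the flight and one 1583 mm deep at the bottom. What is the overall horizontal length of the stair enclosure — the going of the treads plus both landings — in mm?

3366 / 195 = 17.262 → round up to 18 risers.
Riser R = 3366 / 18 = 187 mm, within the 195 mm limit.
T = 652 − 2·187 = 278 mm, which satisfies the 256 mm minimum.
Going = (18 − 1) × 278 = 4726 mm.
Enclosure = 4726 + 1304 + 1583 = 7613 mm.

7613 mm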